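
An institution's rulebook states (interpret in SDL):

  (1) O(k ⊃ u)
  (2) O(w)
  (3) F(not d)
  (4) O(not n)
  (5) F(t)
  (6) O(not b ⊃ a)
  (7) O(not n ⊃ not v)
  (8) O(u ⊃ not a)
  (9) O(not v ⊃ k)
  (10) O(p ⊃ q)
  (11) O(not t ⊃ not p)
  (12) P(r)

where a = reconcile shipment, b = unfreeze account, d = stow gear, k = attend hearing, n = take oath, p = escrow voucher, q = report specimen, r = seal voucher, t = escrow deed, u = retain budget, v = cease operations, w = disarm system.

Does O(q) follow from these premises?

No

Premise 10 is O(p ⊃ q), but O(p) is not derivable from the premises, so it does not yield O(q).
No other premise forces O(q). An ideal world satisfying every premise can still have q false, so O(q) is not derivable.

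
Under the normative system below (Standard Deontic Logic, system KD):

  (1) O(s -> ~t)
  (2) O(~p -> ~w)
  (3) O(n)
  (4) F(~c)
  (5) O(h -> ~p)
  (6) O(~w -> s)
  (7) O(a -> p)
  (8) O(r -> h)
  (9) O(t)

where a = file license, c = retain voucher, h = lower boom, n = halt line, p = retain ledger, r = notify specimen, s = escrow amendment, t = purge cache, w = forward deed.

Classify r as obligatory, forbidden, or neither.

Forbidden

Premise 9 states O(t) outright.
The contrapositive of premise 1 (O(s -> ~t)) is O(t -> ~s), and O(t) is already established, so O(~s).
Premise 6 is O(~w -> s); contrapositively O(~s -> w). Since O(~s) holds, K gives O(w).
The contrapositive of premise 2 (O(~p -> ~w)) is O(w -> p), and O(w) is already established, so O(p).
Premise 5, O(h -> ~p), contraposes to O(p -> ~h); with O(p) we get O(~h).
Premise 8 is O(r -> h); contrapositively O(~h -> ~r). Since O(~h) holds, K gives O(~r).
Premises 3, 4, 7 do not contribute to this derivation.
Thus O(~r), which is F(r): r is forbidden.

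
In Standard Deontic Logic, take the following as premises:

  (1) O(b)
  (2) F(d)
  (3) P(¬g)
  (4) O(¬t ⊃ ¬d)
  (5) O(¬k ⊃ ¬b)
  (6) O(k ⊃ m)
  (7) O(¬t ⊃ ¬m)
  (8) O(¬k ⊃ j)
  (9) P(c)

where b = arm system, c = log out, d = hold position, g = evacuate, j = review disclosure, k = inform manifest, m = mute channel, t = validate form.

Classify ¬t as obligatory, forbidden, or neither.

Forbidden

From premise 1 we have O(b).
The contrapositive of premise 5 (O(¬k ⊃ ¬b)) is O(b ⊃ k), and O(b) is already established, so O(k).
Premise 6 is O(k ⊃ m); since O(k), deontic closure gives O(m).
Premise 7 is O(¬t ⊃ ¬m); contrapositively O(m ⊃ t). Since O(m) holds, K gives O(t).
Premises 2, 3, 4, 8, 9 do not contribute to this derivation.
Thus O(t), which is F(¬t): ¬t is forbidden.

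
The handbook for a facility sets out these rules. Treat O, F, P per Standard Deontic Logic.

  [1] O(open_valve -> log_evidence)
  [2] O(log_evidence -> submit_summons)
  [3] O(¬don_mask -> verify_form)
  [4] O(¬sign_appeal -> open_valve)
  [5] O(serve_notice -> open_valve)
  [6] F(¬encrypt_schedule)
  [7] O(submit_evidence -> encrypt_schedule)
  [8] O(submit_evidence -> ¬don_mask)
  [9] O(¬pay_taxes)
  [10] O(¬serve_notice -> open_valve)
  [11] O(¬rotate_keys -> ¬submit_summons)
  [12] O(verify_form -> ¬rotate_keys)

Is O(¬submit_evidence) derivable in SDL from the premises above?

Premises 5 and 10 cover both cases: O(serve_notice -> open_valve) and O(¬serve_notice -> open_valve). Since serve_notice ∨ ¬serve_notice is a tautology, O(open_valve) follows.
Applying K to premise 1 (O(open_valve -> log_evidence)) and O(open_valve) yields O(log_evidence).
Premise 2 is O(log_evidence -> submit_summons); since O(log_evidence), deontic closure gives O(submit_summons).
The contrapositive of premise 11 (O(¬rotate_keys -> ¬submit_summons)) is O(submit_summons -> rotate_keys), and O(submit_summons) is already established, so O(rotate_keys).
The contrapositive of premise 12 (O(verify_form -> ¬rotate_keys)) is O(rotate_keys -> ¬verify_form), and O(rotate_keys) is already established, so O(¬verify_form).
Premise 3, O(¬don_mask -> verify_form), contraposes to O(¬verify_form -> don_mask); with O(¬verify_form) we get O(don_mask).
Premise 8, O(submit_evidence -> ¬don_mask), contraposes to O(don_mask -> ¬submit_evidence); with O(don_mask) we get O(¬submit_evidence).
Premises 4, 6, 7, 9 do not contribute to this derivation.
So O(¬submit_evidence) follows.

Yes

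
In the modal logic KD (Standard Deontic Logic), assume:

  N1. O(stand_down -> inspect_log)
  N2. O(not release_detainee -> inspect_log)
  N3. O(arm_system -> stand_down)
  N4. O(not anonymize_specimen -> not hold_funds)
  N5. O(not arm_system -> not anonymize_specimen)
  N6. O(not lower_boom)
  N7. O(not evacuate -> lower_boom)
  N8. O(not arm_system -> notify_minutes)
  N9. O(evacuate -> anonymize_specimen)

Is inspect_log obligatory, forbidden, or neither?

Premise 6 gives O(not lower_boom).
Premise 7 is O(not evacuate -> lower_boom); contrapositively O(not lower_boom -> evacuate). Since O(not lower_boom) holds, K gives O(evacuate).
Premise 9 is O(evacuate -> anonymize_specimen); since O(evacuate), deontic closure gives O(anonymize_specimen).
The contrapositive of premise 5 (O(not arm_system -> not anonymize_specimen)) is O(anonymize_specimen -> arm_system), and O(anonymize_specimen) is already established, so O(arm_system).
From O(arm_system) and premise 3, O(arm_system -> stand_down), we obtain O(stand_down).
Applying K to premise 1 (O(stand_down -> inspect_log)) and O(stand_down) yields O(inspect_log).
Premises 2, 4, 8 do not contribute to this derivation.
Hence inspect_log is obligatory.

Obligatory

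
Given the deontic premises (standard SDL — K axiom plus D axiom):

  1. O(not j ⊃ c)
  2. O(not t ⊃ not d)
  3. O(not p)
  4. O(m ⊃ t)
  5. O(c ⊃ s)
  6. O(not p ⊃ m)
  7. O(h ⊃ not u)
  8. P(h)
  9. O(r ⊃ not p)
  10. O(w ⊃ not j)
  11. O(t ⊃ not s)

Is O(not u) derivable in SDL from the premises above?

No

Premise 7 is O(h ⊃ not u), but O(h) is not derivable from the premises (the permission P(h) asserts only not O(not h), not O(h)), so it does not yield O(not u).
No other premise forces O(not u). An ideal world satisfying every premise can still have not u false, so O(not u) is not derivable.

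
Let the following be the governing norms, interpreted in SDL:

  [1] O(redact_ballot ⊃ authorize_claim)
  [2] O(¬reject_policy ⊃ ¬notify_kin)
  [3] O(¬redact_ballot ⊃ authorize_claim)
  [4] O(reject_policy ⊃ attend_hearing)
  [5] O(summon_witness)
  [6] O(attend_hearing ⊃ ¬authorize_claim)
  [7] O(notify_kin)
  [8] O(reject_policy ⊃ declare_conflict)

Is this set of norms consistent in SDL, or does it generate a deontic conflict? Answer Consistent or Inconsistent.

Premises 3 and 1 are O(¬redact_ballot ⊃ authorize_claim) and O(redact_ballot ⊃ authorize_claim); every ideal world satisfies ¬redact_ballot or redact_ballot, so in either case authorize_claim holds — hence O(authorize_claim).
The contrapositive of premise 6 (O(attend_hearing ⊃ ¬authorize_claim)) is O(authorize_claim ⊃ ¬attend_hearing), and O(authorize_claim) is already established, so O(¬attend_hearing).
Premise 4 is O(reject_policy ⊃ attend_hearing); contrapositively O(¬attend_hearing ⊃ ¬reject_policy). Since O(¬attend_hearing) holds, K gives O(¬reject_policy).
Premise 2 is O(¬reject_policy ⊃ ¬notify_kin); since O(¬reject_policy), deontic closure gives O(¬notify_kin).
However, premise 7 gives O(notify_kin).
We now have both O(¬notify_kin) and O(notify_kin) — notify_kin is simultaneously obligatory and forbidden, violating the D-axiom.

Inconsistent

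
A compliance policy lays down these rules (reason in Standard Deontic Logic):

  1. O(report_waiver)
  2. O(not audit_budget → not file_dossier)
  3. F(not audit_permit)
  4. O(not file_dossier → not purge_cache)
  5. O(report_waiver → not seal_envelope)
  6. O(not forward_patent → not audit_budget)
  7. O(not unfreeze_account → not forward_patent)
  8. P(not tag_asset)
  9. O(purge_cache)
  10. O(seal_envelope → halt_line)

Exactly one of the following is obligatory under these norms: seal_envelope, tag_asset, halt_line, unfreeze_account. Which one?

Premise 9 states O(purge_cache) outright.
The contrapositive of premise 4 (O(not file_dossier → not purge_cache)) is O(purge_cache → file_dossier), and O(purge_cache) is already established, so O(file_dossier).
The contrapositive of premise 2 (O(not audit_budget → not file_dossier)) is O(file_dossier → audit_budget), and O(file_dossier) is already established, so O(audit_budget).
Premise 6, O(not forward_patent → not audit_budget), contraposes to O(audit_budget → forward_patent); with O(audit_budget) we get O(forward_patent).
Premise 7, O(not unfreeze_account → not forward_patent), contraposes to O(forward_patent → unfreeze_account); with O(forward_patent) we get O(unfreeze_account).
So O(unfreeze_account) holds — unfreeze_account is obligatory. None of the other listed options is made obligatory by any chain of premises.

unfreeze_account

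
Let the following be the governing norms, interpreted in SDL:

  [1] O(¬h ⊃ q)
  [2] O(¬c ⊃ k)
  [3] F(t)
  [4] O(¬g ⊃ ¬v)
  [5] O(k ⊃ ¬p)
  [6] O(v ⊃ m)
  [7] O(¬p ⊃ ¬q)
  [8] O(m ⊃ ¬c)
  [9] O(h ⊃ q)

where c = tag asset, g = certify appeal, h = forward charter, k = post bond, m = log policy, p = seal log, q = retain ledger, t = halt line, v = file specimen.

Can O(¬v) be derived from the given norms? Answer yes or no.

Yes

Premises 1 and 9 cover both cases: O(¬h ⊃ q) and O(h ⊃ q). Since ¬h ∨ h is a tautology, O(q) follows.
The contrapositive of premise 7 (O(¬p ⊃ ¬q)) is O(q ⊃ p), and O(q) is already established, so O(p).
Premise 5 is O(k ⊃ ¬p); contrapositively O(p ⊃ ¬k). Since O(p) holds, K gives O(¬k).
Premise 2 is O(¬c ⊃ k); contrapositively O(¬k ⊃ c). Since O(¬k) holds, K gives O(c).
The contrapositive of premise 8 (O(m ⊃ ¬c)) is O(c ⊃ ¬m), and O(c) is already established, so O(¬m).
The contrapositive of premise 6 (O(v ⊃ m)) is O(¬m ⊃ ¬v), and O(¬m) is already established, so O(¬v).
Premises 3, 4 do not contribute to this derivation.
So O(¬v) follows.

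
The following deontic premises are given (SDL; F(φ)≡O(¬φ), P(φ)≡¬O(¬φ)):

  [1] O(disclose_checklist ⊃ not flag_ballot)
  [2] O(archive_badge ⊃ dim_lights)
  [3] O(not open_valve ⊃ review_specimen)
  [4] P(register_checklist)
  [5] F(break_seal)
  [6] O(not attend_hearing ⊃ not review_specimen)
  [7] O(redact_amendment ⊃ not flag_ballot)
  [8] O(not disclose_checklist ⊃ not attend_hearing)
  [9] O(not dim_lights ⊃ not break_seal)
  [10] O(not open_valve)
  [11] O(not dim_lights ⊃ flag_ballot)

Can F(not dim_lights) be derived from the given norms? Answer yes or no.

Yes

From premise 10 we have O(not open_valve).
With premise 3, O(not open_valve ⊃ review_specimen), the K-axiom yields O(review_specimen).
Premise 6, O(not attend_hearing ⊃ not review_specimen), contraposes to O(review_specimen ⊃ attend_hearing); with O(review_specimen) we get O(attend_hearing).
Premise 8, O(not disclose_checklist ⊃ not attend_hearing), contraposes to O(attend_hearing ⊃ disclose_checklist); with O(attend_hearing) we get O(disclose_checklist).
Applying K to premise 1 (O(disclose_checklist ⊃ not flag_ballot)) and O(disclose_checklist) yields O(not flag_ballot).
Premise 11, O(not dim_lights ⊃ flag_ballot), contraposes to O(not flag_ballot ⊃ dim_lights); with O(not flag_ballot) we get O(dim_lights).
Premises 2, 4, 5, 7, 9 do not contribute to this derivation.
So O(dim_lights) holds, i.e. F(not dim_lights). The claim follows.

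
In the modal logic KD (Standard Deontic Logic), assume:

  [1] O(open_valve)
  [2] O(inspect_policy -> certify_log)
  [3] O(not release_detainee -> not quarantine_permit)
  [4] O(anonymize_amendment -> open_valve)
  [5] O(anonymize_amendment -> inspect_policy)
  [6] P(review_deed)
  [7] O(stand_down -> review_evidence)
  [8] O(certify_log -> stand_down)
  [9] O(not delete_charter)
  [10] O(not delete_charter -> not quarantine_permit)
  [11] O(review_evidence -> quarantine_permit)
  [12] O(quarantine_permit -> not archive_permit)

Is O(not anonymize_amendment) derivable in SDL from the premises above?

Premise 9 states O(not delete_charter) outright.
Premise 10 is O(not delete_charter -> not quarantine_permit); since O(not delete_charter), deontic closure gives O(not quarantine_permit).
The contrapositive of premise 11 (O(review_evidence -> quarantine_permit)) is O(not quarantine_permit -> not review_evidence), and O(not quarantine_permit) is already established, so O(not review_evidence).
The contrapositive of premise 7 (O(stand_down -> review_evidence)) is O(not review_evidence -> not stand_down), and O(not review_evidence) is already established, so O(not stand_down).
Premise 8, O(certify_log -> stand_down), contraposes to O(not stand_down -> not certify_log); with O(not stand_down) we get O(not certify_log).
Premise 2 is O(inspect_policy -> certify_log); contrapositively O(not certify_log -> not inspect_policy). Since O(not certify_log) holds, K gives O(not inspect_policy).
The contrapositive of premise 5 (O(anonymize_amendment -> inspect_policy)) is O(not inspect_policy -> not anonymize_amendment), and O(not inspect_policy) is already established, so O(not anonymize_amendment).
Premises 1, 3, 4, 6, 12 do not contribute to this derivation.
So O(not anonymize_amendment) follows.

Yes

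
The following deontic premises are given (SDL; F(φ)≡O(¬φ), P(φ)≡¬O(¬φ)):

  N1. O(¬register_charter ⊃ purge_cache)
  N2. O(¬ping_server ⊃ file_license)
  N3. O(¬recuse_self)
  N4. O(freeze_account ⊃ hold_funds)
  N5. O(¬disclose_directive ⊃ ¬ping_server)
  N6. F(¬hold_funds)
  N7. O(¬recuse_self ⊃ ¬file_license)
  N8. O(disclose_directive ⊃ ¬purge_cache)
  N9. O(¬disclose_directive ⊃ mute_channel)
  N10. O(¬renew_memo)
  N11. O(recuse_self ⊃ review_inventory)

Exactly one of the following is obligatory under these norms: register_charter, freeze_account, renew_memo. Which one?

Premise 3 states O(¬recuse_self) outright.
With premise 7, O(¬recuse_self ⊃ ¬file_license), the K-axiom yields O(¬file_license).
Premise 2 is O(¬ping_server ⊃ file_license); contrapositively O(¬file_license ⊃ ping_server). Since O(¬file_license) holds, K gives O(ping_server).
The contrapositive of premise 5 (O(¬disclose_directive ⊃ ¬ping_server)) is O(ping_server ⊃ disclose_directive), and O(ping_server) is already established, so O(disclose_directive).
With premise 8, O(disclose_directive ⊃ ¬purge_cache), the K-axiom yields O(¬purge_cache).
Premise 1 is O(¬register_charter ⊃ purge_cache); contrapositively O(¬purge_cache ⊃ register_charter). Since O(¬purge_cache) holds, K gives O(register_charter).
So O(register_charter) holds — register_charter is obligatory. None of the other listed options is made obligatory by any chain of premises.

register_charter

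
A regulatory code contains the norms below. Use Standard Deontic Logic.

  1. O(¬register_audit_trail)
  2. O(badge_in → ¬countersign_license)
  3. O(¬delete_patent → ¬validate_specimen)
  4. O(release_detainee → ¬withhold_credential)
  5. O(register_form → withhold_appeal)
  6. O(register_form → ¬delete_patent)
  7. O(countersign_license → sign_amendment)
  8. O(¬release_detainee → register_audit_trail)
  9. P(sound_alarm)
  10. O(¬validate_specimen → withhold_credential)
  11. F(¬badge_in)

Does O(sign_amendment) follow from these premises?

No

Premise 7 is O(countersign_license → sign_amendment), but O(countersign_license) is not derivable from the premises, so it does not yield O(sign_amendment).
No other premise forces O(sign_amendment). An ideal world satisfying every premise can still have sign_amendment false, so O(sign_amendment) is not derivable.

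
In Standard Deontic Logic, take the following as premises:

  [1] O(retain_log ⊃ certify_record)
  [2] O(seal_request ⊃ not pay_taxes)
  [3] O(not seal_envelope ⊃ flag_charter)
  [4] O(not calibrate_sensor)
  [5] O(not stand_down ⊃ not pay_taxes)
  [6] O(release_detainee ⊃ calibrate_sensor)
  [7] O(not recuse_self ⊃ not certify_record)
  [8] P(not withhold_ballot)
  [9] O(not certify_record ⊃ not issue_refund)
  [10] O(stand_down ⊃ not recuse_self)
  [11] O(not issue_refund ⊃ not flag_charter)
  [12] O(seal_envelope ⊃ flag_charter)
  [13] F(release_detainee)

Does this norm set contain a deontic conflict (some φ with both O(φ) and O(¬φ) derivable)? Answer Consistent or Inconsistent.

Premise 6 is O(release_detainee ⊃ calibrate_sensor), but O(release_detainee) is not derivable from the premises, so it does not yield O(calibrate_sensor).
So O(calibrate_sensor) is not derivable, and the apparent clash with O(not calibrate_sensor) does not arise.
A world satisfying every obligation exists (e.g. calibrate_sensor=false, certify_record=true, flag_charter=true, issue_refund=true, pay_taxes=false, recuse_self=true, release_detainee=false, retain_log=false, seal_envelope=false, seal_request=false, stand_down=false, withhold_ballot=false); no atom is both obligatory and forbidden, so the set is consistent.

Consistent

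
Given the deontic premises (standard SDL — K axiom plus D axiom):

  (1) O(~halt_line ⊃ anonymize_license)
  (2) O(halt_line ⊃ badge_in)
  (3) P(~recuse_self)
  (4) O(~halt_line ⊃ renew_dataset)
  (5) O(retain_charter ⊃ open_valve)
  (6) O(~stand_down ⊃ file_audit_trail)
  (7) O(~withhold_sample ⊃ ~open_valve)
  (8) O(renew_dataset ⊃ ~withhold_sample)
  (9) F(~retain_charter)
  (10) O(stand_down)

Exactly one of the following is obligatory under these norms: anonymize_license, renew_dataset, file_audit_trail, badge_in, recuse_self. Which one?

badge_in

F(~retain_charter) at premise 9 means O(retain_charter).
From O(retain_charter) and premise 5, O(retain_charter ⊃ open_valve), we obtain O(open_valve).
Premise 7, O(~withhold_sample ⊃ ~open_valve), contraposes to O(open_valve ⊃ withhold_sample); with O(open_valve) we get O(withhold_sample).
Premise 8 is O(renew_dataset ⊃ ~withhold_sample); contrapositively O(withhold_sample ⊃ ~renew_dataset). Since O(withhold_sample) holds, K gives O(~renew_dataset).
The contrapositive of premise 4 (O(~halt_line ⊃ renew_dataset)) is O(~renew_dataset ⊃ halt_line), and O(~renew_dataset) is already established, so O(halt_line).
From O(halt_line) and premise 2, O(halt_line ⊃ badge_in), we obtain O(badge_in).
So O(badge_in) holds — badge_in is obligatory. None of the other listed options is made obligatory by any chain of premises.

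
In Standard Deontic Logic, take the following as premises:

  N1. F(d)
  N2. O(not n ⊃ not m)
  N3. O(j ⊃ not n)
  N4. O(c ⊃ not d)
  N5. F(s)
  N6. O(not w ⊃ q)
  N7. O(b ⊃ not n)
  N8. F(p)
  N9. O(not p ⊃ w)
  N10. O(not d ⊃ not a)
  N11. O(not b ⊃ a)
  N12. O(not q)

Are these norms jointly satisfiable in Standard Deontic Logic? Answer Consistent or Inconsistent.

Premise 6 is O(not w ⊃ q), but O(not w) is not derivable from the premises, so it does not yield O(q).
So O(q) is not derivable, and the apparent clash with O(not q) does not arise.
A world satisfying every obligation exists (e.g. a=false, b=true, c=false, d=false, j=false, m=false, n=false, p=false, q=false, s=false, w=true); no atom is both obligatory and forbidden, so the set is consistent.

Consistent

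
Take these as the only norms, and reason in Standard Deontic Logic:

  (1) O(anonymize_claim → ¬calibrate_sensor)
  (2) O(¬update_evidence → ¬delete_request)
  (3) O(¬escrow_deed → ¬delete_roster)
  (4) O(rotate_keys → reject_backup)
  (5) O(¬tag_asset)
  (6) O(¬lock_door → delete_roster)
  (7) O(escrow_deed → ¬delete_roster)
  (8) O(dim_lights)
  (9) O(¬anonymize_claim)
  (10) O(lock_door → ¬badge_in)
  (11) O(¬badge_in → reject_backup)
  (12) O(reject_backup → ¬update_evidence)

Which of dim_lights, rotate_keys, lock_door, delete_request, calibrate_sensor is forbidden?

Premises 3 and 7 are O(¬escrow_deed → ¬delete_roster) and O(escrow_deed → ¬delete_roster); every ideal world satisfies ¬escrow_deed or escrow_deed, so in either case ¬delete_roster holds — hence O(¬delete_roster).
Premise 6, O(¬lock_door → delete_roster), contraposes to O(¬delete_roster → lock_door); with O(¬delete_roster) we get O(lock_door).
Applying K to premise 10 (O(lock_door → ¬badge_in)) and O(lock_door) yields O(¬badge_in).
Applying K to premise 11 (O(¬badge_in → reject_backup)) and O(¬badge_in) yields O(reject_backup).
With premise 12, O(reject_backup → ¬update_evidence), the K-axiom yields O(¬update_evidence).
From O(¬update_evidence) and premise 2, O(¬update_evidence → ¬delete_request), we obtain O(¬delete_request).
So O(¬delete_request) holds, i.e. delete_request is forbidden. None of the other listed options is forbidden under the premises.

delete_request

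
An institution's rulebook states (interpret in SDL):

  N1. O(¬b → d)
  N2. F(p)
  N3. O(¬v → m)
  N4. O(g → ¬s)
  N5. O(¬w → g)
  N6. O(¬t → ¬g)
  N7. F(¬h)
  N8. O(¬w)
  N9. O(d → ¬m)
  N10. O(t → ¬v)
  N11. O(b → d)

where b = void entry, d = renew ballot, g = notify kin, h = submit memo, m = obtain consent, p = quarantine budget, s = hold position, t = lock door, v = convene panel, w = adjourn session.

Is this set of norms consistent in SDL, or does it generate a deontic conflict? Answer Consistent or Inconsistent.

Inconsistent

Premises 1 and 11 are O(¬b → d) and O(b → d); every ideal world satisfies ¬b or b, so in either case d holds — hence O(d).
With premise 9, O(d → ¬m), the K-axiom yields O(¬m).
Premise 3 is O(¬v → m); contrapositively O(¬m → v). Since O(¬m) holds, K gives O(v).
Premise 10, O(t → ¬v), contraposes to O(v → ¬t); with O(v) we get O(¬t).
With premise 6, O(¬t → ¬g), the K-axiom yields O(¬g).
Premise 5, O(¬w → g), contraposes to O(¬g → w); with O(¬g) we get O(w).
However, premise 8 gives O(¬w).
We now have both O(w) and O(¬w) — w is simultaneously obligatory and forbidden, violating the D-axiom.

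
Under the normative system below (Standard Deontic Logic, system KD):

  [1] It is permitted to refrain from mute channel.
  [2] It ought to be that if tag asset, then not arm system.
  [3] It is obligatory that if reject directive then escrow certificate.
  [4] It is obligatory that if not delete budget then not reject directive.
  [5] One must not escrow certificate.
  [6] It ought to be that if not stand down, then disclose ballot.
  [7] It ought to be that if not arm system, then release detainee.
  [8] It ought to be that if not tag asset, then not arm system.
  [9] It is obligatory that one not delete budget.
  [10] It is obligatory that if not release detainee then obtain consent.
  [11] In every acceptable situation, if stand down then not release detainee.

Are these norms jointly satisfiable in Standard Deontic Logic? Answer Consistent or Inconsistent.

Consistent

Premise 3 is O(reject_directive → escrow_certificate), but O(reject_directive) is not derivable from the premises, so it does not yield O(escrow_certificate).
So O(escrow_certificate) is not derivable, and the apparent clash with O(¬escrow_certificate) does not arise.
A world satisfying every obligation exists (e.g. arm_system=false, delete_budget=false, disclose_ballot=true, escrow_certificate=false, mute_channel=false, obtain_consent=false, reject_directive=false, release_detainee=true, stand_down=false, tag_asset=false); no atom is both obligatory and forbidden, so the set is consistent.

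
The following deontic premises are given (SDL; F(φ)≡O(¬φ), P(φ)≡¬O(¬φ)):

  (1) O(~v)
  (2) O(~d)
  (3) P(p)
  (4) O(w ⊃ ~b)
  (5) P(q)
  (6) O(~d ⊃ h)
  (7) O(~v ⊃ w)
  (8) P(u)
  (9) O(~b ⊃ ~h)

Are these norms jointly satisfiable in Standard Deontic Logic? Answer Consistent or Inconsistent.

Inconsistent

From premise 2 we have O(~d).
From O(~d) and premise 6, O(~d ⊃ h), we obtain O(h).
Premise 9, O(~b ⊃ ~h), contraposes to O(h ⊃ b); with O(h) we get O(b).
Premise 4 is O(w ⊃ ~b); contrapositively O(b ⊃ ~w). Since O(b) holds, K gives O(~w).
The contrapositive of premise 7 (O(~v ⊃ w)) is O(~w ⊃ v), and O(~w) is already established, so O(v).
Yet premise 1 states O(~v).
We now have both O(v) and O(~v) — v is simultaneously obligatory and forbidden, violating the D-axiom.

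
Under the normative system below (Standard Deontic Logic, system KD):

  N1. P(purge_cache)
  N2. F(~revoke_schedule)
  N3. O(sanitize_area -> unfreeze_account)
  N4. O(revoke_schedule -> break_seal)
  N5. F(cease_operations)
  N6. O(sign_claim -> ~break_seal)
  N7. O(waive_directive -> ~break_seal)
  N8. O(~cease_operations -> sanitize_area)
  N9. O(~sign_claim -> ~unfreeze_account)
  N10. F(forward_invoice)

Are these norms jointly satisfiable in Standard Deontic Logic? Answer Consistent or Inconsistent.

F(cease_operations) at premise 5 means O(~cease_operations).
With premise 8, O(~cease_operations -> sanitize_area), the K-axiom yields O(sanitize_area).
Applying K to premise 3 (O(sanitize_area -> unfreeze_account)) and O(sanitize_area) yields O(unfreeze_account).
Premise 9 is O(~sign_claim -> ~unfreeze_account); contrapositively O(unfreeze_account -> sign_claim). Since O(unfreeze_account) holds, K gives O(sign_claim).
Applying K to premise 6 (O(sign_claim -> ~break_seal)) and O(sign_claim) yields O(~break_seal).
The contrapositive of premise 4 (O(revoke_schedule -> break_seal)) is O(~break_seal -> ~revoke_schedule), and O(~break_seal) is already established, so O(~revoke_schedule).
Yet premise 2 is F(~revoke_schedule), i.e. O(revoke_schedule).
We now have both O(~revoke_schedule) and O(revoke_schedule) — revoke_schedule is simultaneously obligatory and forbidden, violating the D-axiom.

Inconsistent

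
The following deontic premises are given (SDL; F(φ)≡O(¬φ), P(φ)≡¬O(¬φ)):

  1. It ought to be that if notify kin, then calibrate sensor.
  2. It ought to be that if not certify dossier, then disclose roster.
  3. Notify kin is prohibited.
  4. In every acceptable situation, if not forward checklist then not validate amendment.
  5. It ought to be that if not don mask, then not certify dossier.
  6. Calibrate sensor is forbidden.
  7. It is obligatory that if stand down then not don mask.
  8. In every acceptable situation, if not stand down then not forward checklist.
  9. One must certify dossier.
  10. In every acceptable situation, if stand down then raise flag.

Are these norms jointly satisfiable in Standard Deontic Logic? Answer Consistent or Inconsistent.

Consistent

Premise 1 is O(notify_kin → calibrate_sensor), but O(notify_kin) is not derivable from the premises, so it does not yield O(calibrate_sensor).
So O(calibrate_sensor) is not derivable, and the apparent clash with O(¬calibrate_sensor) does not arise.
A world satisfying every obligation exists (e.g. calibrate_sensor=false, certify_dossier=true, disclose_roster=false, don_mask=true, forward_checklist=false, notify_kin=false, raise_flag=false, stand_down=false, validate_amendment=false); no atom is both obligatory and forbidden, so the set is consistent.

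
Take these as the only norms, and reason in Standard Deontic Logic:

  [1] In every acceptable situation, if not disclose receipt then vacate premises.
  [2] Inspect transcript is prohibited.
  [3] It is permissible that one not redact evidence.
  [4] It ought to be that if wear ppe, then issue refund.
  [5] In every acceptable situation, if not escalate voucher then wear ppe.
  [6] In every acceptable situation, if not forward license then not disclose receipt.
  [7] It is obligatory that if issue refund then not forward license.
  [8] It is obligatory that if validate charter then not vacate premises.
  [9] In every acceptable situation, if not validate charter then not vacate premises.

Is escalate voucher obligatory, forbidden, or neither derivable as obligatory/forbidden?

Obligatory

Premises 8 and 9 cover both cases: O(validate_charter → ¬vacate_premises) and O(¬validate_charter → ¬vacate_premises). Since validate_charter ∨ ¬validate_charter is a tautology, O(¬vacate_premises) follows.
Premise 1 is O(¬disclose_receipt → vacate_premises); contrapositively O(¬vacate_premises → disclose_receipt). Since O(¬vacate_premises) holds, K gives O(disclose_receipt).
Premise 6, O(¬forward_license → ¬disclose_receipt), contraposes to O(disclose_receipt → forward_license); with O(disclose_receipt) we get O(forward_license).
Premise 7, O(issue_refund → ¬forward_license), contraposes to O(forward_license → ¬issue_refund); with O(forward_license) we get O(¬issue_refund).
The contrapositive of premise 4 (O(wear_ppe → issue_refund)) is O(¬issue_refund → ¬wear_ppe), and O(¬issue_refund) is already established, so O(¬wear_ppe).
The contrapositive of premise 5 (O(¬escalate_voucher → wear_ppe)) is O(¬wear_ppe → escalate_voucher), and O(¬wear_ppe) is already established, so O(escalate_voucher).
Premises 2, 3 do not contribute to this derivation.
Hence escalate_voucher is obligatory.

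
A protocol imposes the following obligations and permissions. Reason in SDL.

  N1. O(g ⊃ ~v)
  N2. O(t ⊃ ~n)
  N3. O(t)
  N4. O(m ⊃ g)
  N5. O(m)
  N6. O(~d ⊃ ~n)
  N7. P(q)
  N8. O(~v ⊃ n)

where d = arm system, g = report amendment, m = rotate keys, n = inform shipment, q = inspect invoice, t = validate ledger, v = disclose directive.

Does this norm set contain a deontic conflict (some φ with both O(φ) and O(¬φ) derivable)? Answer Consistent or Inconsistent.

Inconsistent

Premise 3 states O(t) outright.
Premise 2 is O(t ⊃ ~n); since O(t), deontic closure gives O(~n).
Premise 8, O(~v ⊃ n), contraposes to O(~n ⊃ v); with O(~n) we get O(v).
Premise 1 is O(g ⊃ ~v); contrapositively O(v ⊃ ~g). Since O(v) holds, K gives O(~g).
The contrapositive of premise 4 (O(m ⊃ g)) is O(~g ⊃ ~m), and O(~g) is already established, so O(~m).
But premise 5 directly asserts O(m).
We now have both O(~m) and O(m) — m is simultaneously obligatory and forbidden, violating the D-axiom.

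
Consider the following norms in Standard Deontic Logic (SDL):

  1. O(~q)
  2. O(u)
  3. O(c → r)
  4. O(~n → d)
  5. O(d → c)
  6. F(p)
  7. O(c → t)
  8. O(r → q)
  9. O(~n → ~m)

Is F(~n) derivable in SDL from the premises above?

Yes

Premise 1 states O(~q) outright.
The contrapositive of premise 8 (O(r → q)) is O(~q → ~r), and O(~q) is already established, so O(~r).
Premise 3 is O(c → r); contrapositively O(~r → ~c). Since O(~r) holds, K gives O(~c).
Premise 5 is O(d → c); contrapositively O(~c → ~d). Since O(~c) holds, K gives O(~d).
Premise 4 is O(~n → d); contrapositively O(~d → n). Since O(~d) holds, K gives O(n).
Premises 2, 6, 7, 9 do not contribute to this derivation.
So O(n) holds, i.e. F(~n). The claim follows.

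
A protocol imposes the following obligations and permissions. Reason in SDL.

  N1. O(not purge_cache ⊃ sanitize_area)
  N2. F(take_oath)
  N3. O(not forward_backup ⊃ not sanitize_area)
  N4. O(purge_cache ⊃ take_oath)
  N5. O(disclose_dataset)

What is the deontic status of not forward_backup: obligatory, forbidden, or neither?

Premise 2, F(take_oath), is equivalent to O(not take_oath).
Premise 4 is O(purge_cache ⊃ take_oath); contrapositively O(not take_oath ⊃ not purge_cache). Since O(not take_oath) holds, K gives O(not purge_cache).
With premise 1, O(not purge_cache ⊃ sanitize_area), the K-axiom yields O(sanitize_area).
The contrapositive of premise 3 (O(not forward_backup ⊃ not sanitize_area)) is O(sanitize_area ⊃ forward_backup), and O(sanitize_area) is already established, so O(forward_backup).
Premise 5 does not contribute to this derivation.
Thus O(forward_backup), which is F(not forward_backup): not forward_backup is forbidden.

Forbidden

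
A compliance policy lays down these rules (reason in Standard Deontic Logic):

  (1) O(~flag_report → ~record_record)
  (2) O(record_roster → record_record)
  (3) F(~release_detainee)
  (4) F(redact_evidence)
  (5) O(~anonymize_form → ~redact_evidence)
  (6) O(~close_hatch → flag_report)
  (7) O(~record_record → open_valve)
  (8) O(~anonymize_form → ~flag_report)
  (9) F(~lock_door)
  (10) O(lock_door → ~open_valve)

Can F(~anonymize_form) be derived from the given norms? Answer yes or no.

Yes

F(~lock_door) at premise 9 means O(lock_door).
With premise 10, O(lock_door → ~open_valve), the K-axiom yields O(~open_valve).
The contrapositive of premise 7 (O(~record_record → open_valve)) is O(~open_valve → record_record), and O(~open_valve) is already established, so O(record_record).
Premise 1 is O(~flag_report → ~record_record); contrapositively O(record_record → flag_report). Since O(record_record) holds, K gives O(flag_report).
Premise 8, O(~anonymize_form → ~flag_report), contraposes to O(flag_report → anonymize_form); with O(flag_report) we get O(anonymize_form).
Premises 2, 3, 4, 5, 6 do not contribute to this derivation.
So O(anonymize_form) holds, i.e. F(~anonymize_form). The claim follows.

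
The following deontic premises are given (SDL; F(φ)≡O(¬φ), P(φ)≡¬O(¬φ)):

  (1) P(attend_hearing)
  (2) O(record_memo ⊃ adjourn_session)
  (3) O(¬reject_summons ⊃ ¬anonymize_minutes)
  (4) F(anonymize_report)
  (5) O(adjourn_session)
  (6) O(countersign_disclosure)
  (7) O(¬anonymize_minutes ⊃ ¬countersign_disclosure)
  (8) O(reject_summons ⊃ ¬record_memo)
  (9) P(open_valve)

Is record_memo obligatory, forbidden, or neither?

Premise 6 gives O(countersign_disclosure).
Premise 7, O(¬anonymize_minutes ⊃ ¬countersign_disclosure), contraposes to O(countersign_disclosure ⊃ anonymize_minutes); with O(countersign_disclosure) we get O(anonymize_minutes).
The contrapositive of premise 3 (O(¬reject_summons ⊃ ¬anonymize_minutes)) is O(anonymize_minutes ⊃ reject_summons), and O(anonymize_minutes) is already established, so O(reject_summons).
From O(reject_summons) and premise 8, O(reject_summons ⊃ ¬record_memo), we obtain O(¬record_memo).
Premises 1, 2, 4, 5, 9 do not contribute to this derivation.
Thus O(¬record_memo), which is F(record_memo): record_memo is forbidden.

Forbidden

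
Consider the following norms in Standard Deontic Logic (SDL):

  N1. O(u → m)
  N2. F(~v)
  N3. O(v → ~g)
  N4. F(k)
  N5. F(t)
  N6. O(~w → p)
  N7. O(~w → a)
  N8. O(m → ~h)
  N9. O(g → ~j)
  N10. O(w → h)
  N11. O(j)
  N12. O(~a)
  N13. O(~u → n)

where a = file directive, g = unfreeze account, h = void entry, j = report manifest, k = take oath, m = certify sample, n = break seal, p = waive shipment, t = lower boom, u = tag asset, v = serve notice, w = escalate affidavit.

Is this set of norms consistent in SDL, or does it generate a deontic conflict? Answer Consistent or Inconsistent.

Consistent

Premise 9 is O(g → ~j), but O(g) is not derivable from the premises, so it does not yield O(~j).
So O(~j) is not derivable, and the apparent clash with O(j) does not arise.
A world satisfying every obligation exists (e.g. a=false, g=false, h=true, j=true, k=false, m=false, n=true, p=false, t=false, u=false, v=true, w=true); no atom is both obligatory and forbidden, so the set is consistent.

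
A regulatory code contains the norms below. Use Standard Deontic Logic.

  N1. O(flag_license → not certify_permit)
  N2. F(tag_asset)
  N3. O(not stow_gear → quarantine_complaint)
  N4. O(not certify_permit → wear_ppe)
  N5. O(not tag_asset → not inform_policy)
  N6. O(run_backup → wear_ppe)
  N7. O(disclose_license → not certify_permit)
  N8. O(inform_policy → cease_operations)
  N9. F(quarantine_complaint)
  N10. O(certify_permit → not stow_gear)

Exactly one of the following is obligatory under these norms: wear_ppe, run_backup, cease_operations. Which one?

wear_ppe

F(quarantine_complaint) at premise 9 means O(not quarantine_complaint).
The contrapositive of premise 3 (O(not stow_gear → quarantine_complaint)) is O(not quarantine_complaint → stow_gear), and O(not quarantine_complaint) is already established, so O(stow_gear).
Premise 10 is O(certify_permit → not stow_gear); contrapositively O(stow_gear → not certify_permit). Since O(stow_gear) holds, K gives O(not certify_permit).
Applying K to premise 4 (O(not certify_permit → wear_ppe)) and O(not certify_permit) yields O(wear_ppe).
So O(wear_ppe) holds — wear_ppe is obligatory. None of the other listed options is made obligatory by any chain of premises.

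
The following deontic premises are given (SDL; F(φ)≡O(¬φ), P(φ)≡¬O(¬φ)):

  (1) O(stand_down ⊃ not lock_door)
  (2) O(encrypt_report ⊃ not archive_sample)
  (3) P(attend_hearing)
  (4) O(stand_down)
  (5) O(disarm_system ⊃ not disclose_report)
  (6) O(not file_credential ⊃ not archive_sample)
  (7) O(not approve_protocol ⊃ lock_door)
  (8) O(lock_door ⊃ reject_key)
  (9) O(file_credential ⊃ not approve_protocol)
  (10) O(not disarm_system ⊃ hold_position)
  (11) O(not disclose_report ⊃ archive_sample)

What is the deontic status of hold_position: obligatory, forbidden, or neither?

Obligatory

Premise 4 gives O(stand_down).
From O(stand_down) and premise 1, O(stand_down ⊃ not lock_door), we obtain O(not lock_door).
Premise 7, O(not approve_protocol ⊃ lock_door), contraposes to O(not lock_door ⊃ approve_protocol); with O(not lock_door) we get O(approve_protocol).
Premise 9 is O(file_credential ⊃ not approve_protocol); contrapositively O(approve_protocol ⊃ not file_credential). Since O(approve_protocol) holds, K gives O(not file_credential).
Applying K to premise 6 (O(not file_credential ⊃ not archive_sample)) and O(not file_credential) yields O(not archive_sample).
The contrapositive of premise 11 (O(not disclose_report ⊃ archive_sample)) is O(not archive_sample ⊃ disclose_report), and O(not archive_sample) is already established, so O(disclose_report).
Premise 5 is O(disarm_system ⊃ not disclose_report); contrapositively O(disclose_report ⊃ not disarm_system). Since O(disclose_report) holds, K gives O(not disarm_system).
From O(not disarm_system) and premise 10, O(not disarm_system ⊃ hold_position), we obtain O(hold_position).
Premises 2, 3, 8 do not contribute to this derivation.
Hence hold_position is obligatory.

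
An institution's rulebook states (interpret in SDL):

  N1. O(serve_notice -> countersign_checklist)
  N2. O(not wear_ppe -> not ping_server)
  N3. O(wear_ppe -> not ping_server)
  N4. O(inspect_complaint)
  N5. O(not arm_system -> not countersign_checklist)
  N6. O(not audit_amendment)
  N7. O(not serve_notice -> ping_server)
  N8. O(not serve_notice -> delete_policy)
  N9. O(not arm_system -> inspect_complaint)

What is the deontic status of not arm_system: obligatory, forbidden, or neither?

Forbidden

Premises 3 and 2 are O(wear_ppe -> not ping_server) and O(not wear_ppe -> not ping_server); every ideal world satisfies wear_ppe or not wear_ppe, so in either case not ping_server holds — hence O(not ping_server).
Premise 7 is O(not serve_notice -> ping_server); contrapositively O(not ping_server -> serve_notice). Since O(not ping_server) holds, K gives O(serve_notice).
Applying K to premise 1 (O(serve_notice -> countersign_checklist)) and O(serve_notice) yields O(countersign_checklist).
Premise 5 is O(not arm_system -> not countersign_checklist); contrapositively O(countersign_checklist -> arm_system). Since O(countersign_checklist) holds, K gives O(arm_system).
Premises 4, 6, 8, 9 do not contribute to this derivation.
Thus O(arm_system), which is F(not arm_system): not arm_system is forbidden.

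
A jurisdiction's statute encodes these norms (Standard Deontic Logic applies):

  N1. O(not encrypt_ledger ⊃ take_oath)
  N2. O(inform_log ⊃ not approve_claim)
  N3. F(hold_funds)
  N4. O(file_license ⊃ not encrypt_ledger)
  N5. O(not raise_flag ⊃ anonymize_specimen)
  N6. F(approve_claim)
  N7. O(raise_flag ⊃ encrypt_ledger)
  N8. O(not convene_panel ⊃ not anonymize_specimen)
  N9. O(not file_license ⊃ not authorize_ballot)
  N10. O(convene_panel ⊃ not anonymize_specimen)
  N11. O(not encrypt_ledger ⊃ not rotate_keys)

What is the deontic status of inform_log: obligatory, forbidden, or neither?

Premise 2 is O(inform_log ⊃ not approve_claim); even if O(not approve_claim) held, inferring O(inform_log) would be affirming the consequent — invalid.
No premise or chain of K-axiom applications forces O(inform_log), and none forces O(not inform_log). So inform_log is neither obligatory nor forbidden under these norms.

Neither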